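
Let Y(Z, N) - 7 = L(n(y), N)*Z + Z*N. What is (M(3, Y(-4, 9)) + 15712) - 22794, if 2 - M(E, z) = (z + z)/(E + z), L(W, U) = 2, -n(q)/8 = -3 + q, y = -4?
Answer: -120397/17 ≈ -7082.2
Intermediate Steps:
n(q) = 24 - 8*q (n(q) = -8*(-3 + q) = 24 - 8*q)
Y(Z, N) = 7 + 2*Z + N*Z (Y(Z, N) = 7 + (2*Z + Z*N) = 7 + (2*Z + N*Z) = 7 + 2*Z + N*Z)
M(E, z) = 2 - 2*z/(E + z) (M(E, z) = 2 - (z + z)/(E + z) = 2 - 2*z/(E + z))
(M(3, Y(-4, 9)) + 15712) - 22794 = (2*3/(3 + (7 + 2*(-4) + 9*(-4))) + 15712) - 22794 = (2*3/(3 + (7 - 8 - 36)) + 15712) - 22794 = (2*3/(3 - 37) + 15712) - 22794 = (2*3/(-34) + 15712) - 22794 = (2*3*(-1/34) + 15712) - 22794 = (-3/17 + 15712) - 22794 = 267101/17 - 22794 = -120397/17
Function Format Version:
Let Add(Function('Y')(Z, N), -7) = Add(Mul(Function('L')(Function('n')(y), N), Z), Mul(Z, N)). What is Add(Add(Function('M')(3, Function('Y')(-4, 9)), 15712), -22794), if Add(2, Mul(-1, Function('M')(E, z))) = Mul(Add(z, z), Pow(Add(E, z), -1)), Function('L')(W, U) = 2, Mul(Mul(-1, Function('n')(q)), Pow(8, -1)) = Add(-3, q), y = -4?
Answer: Rational(-120397, 17) ≈ -7082.2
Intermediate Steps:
Function('n')(q) = Add(24, Mul(-8, q)) (Function('n')(q) = Mul(-8, Add(-3, q)) = Add(24, Mul(-8, q)))
Function('Y')(Z, N) = Add(7, Mul(2, Z), Mul(N, Z)) (Function('Y')(Z, N) = Add(7, Add(Mul(2, Z), Mul(Z, N))) = Add(7, Add(Mul(2, Z), Mul(N, Z))) = Add(7, Mul(2, Z), Mul(N, Z)))
Function('M')(E, z) = Add(2, Mul(-2, z, Pow(Add(E, z), -1))) (Function('M')(E, z) = Add(2, Mul(-1, Mul(Add(z, z), Pow(Add(E, z), -1)))) = Add(2, Mul(-1, Mul(Mul(2, z), Pow(Add(E, z), -1)))) = Add(2, Mul(-1, Mul(2, z, Pow(Add(E, z), -1)))) = Add(2, Mul(-2, z, Pow(Add(E, z), -1))))
Add(Add(Function('M')(3, Function('Y')(-4, 9)), 15712), -22794) = Add(Add(Mul(2, 3, Pow(Add(3, Add(7, Mul(2, -4), Mul(9, -4))), -1)), 15712), -22794) = Add(Add(Mul(2, 3, Pow(Add(3, Add(7, -8, -36)), -1)), 15712), -22794) = Add(Add(Mul(2, 3, Pow(Add(3, -37), -1)), 15712), -22794) = Add(Add(Mul(2, 3, Pow(-34, -1)), 15712), -22794) = Add(Add(Mul(2, 3, Rational(-1, 34)), 15712), -22794) = Add(Add(Rational(-3, 17), 15712), -22794) = Add(Rational(267101, 17), -22794) = Rational(-120397, 17)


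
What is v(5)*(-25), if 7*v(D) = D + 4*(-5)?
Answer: 375/7 ≈ 53.571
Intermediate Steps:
v(D) = -20/7 + D/7 (v(D) = (D + 4*(-5))/7 = (D - 20)/7 = (-20 + D)/7 = -20/7 + D/7)
v(5)*(-25) = (-20/7 + (⅐)*5)*(-25) = (-20/7 + 5/7)*(-25) = -15/7*(-25) = 375/7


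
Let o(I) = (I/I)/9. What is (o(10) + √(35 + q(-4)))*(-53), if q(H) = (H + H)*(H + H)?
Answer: -53/9 - 159*√11 ≈ -533.23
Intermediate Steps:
o(I) = ⅑ (o(I) = 1*(⅑) = ⅑)
q(H) = 4*H² (q(H) = (2*H)*(2*H) = 4*H²)
(o(10) + √(35 + q(-4)))*(-53) = (⅑ + √(35 + 4*(-4)²))*(-53) = (⅑ + √(35 + 4*16))*(-53) = (⅑ + √(35 + 64))*(-53) = (⅑ + √99)*(-53) = (⅑ + 3*√11)*(-53) = -53/9 - 159*√11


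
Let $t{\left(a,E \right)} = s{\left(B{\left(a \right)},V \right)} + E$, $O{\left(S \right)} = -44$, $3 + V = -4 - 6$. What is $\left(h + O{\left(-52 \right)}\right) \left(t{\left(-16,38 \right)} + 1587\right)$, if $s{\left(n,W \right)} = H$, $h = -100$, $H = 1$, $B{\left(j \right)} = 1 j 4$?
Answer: $-234144$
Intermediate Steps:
$B{\left(j \right)} = 4 j$ ($B{\left(j \right)} = j 4 = 4 j$)
$V = -13$ ($V = -3 - 10 = -13$)
$s{\left(n,W \right)} = 1$
$t{\left(a,E \right)} = 1 + E$
$\left(h + O{\left(-52 \right)}\right) \left(t{\left(-16,38 \right)} + 1587\right) = \left(-100 - 44\right) \left(\left(1 + 38\right) + 1587\right) = - 144 \left(39 + 1587\right) = \left(-144\right) 1626 = -234144$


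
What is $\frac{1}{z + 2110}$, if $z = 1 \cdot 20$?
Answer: $\frac{1}{2130} \approx 0.00046948$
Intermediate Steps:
$z = 20$
$\frac{1}{z + 2110} = \frac{1}{20 + 2110} = \frac{1}{2130}$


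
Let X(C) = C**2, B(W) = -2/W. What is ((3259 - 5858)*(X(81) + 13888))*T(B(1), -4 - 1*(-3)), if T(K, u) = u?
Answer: 53146951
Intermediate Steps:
((3259 - 5858)*(X(81) + 13888))*T(B(1), -4 - 1*(-3)) = ((3259 - 5858)*(81**2 + 13888))*(-4 - 1*(-3)) = (-2599*(6561 + 13888))*(-4 + 3) = -2599*20449*(-1) = -53146951*(-1) = 53146951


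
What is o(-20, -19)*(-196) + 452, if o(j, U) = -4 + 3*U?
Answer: 12408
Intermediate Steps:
o(-20, -19)*(-196) + 452 = (-4 + 3*(-19))*(-196) + 452 = (-4 - 57)*(-196) + 452 = -61*(-196) + 452 = 11956 + 452 = 12408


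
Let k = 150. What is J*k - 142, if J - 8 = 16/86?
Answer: 46694/43 ≈ 1085.9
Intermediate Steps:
J = 352/43 (J = 8 + 16/86 = 8 + 16*(1/86) = 8 + 8/43 = 352/43 ≈ 8.1861)
J*k - 142 = (352/43)*150 - 142 = 52800/43 - 142 = 46694/43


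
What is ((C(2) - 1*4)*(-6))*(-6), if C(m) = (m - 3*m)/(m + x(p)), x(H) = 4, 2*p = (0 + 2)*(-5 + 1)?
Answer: -168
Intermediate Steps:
p = -4 (p = ((0 + 2)*(-5 + 1))/2 = (2*(-4))/2 = (1/2)*(-8) = -4)
C(m) = -2*m/(4 + m) (C(m) = (m - 3*m)/(m + 4) = (-2*m)/(4 + m) = -2*m/(4 + m))
((C(2) - 1*4)*(-6))*(-6) = ((-2*2/(4 + 2) - 1*4)*(-6))*(-6) = ((-2*2/6 - 4)*(-6))*(-6) = ((-2*2*1/6 - 4)*(-6))*(-6) = ((-2/3 - 4)*(-6))*(-6) = -14/3*(-6)*(-6) = 28*(-6) = -168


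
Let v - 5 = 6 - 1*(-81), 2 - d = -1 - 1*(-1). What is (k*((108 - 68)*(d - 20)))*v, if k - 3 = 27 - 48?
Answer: 1192320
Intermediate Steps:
d = 2 (d = 2 - (-1 - 1*(-1)) = 2 - (-1 + 1) = 2 - 1*0 = 2 + 0 = 2)
v = 92 (v = 5 + (6 - 1*(-81)) = 5 + (6 + 81) = 5 + 87 = 92)
k = -18 (k = 3 + (27 - 48) = 3 - 21 = -18)
(k*((108 - 68)*(d - 20)))*v = -18*(108 - 68)*(2 - 20)*92 = -720*(-18)*92 = -18*(-720)*92 = 12960*92 = 1192320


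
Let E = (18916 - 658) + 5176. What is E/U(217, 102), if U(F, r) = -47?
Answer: -23434/47 ≈ -498.60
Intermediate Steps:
E = 23434 (E = 18258 + 5176 = 23434)
E/U(217, 102) = 23434/(-47) = 23434*(-1/47) = -23434/47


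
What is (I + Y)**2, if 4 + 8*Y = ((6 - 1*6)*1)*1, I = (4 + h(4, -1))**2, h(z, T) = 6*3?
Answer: 935089/4 ≈ 2.3377e+5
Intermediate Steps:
h(z, T) = 18
I = 484 (I = (4 + 18)**2 = 22**2 = 484)
Y = -1/2 (Y = -1/2 + (((6 - 1*6)*1)*1)/8 = -1/2 + (((6 - 6)*1)*1)/8 = -1/2 + ((0*1)*1)/8 = -1/2 + (0*1)/8 = -1/2 + (1/8)*0 = -1/2 + 0 = -1/2 ≈ -0.50000)
(I + Y)**2 = (484 - 1/2)**2 = (967/2)**2 = 935089/4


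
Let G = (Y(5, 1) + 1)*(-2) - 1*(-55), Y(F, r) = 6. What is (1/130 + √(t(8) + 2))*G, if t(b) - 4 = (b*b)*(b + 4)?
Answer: 41/130 + 123*√86 ≈ 1141.0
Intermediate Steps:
G = 41 (G = (6 + 1)*(-2) - 1*(-55) = 7*(-2) + 55 = -14 + 55 = 41)
t(b) = 4 + b²*(4 + b) (t(b) = 4 + (b*b)*(b + 4) = 4 + b²*(4 + b))
(1/130 + √(t(8) + 2))*G = (1/130 + √((4 + 8³ + 4*8²) + 2))*41 = (1/130 + √((4 + 512 + 4*64) + 2))*41 = (1/130 + √((4 + 512 + 256) + 2))*41 = (1/130 + √(772 + 2))*41 = (1/130 + √774)*41 = (1/130 + 3*√86)*41 = 41/130 + 123*√86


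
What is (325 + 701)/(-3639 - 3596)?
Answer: -1026/7235 ≈ -0.14181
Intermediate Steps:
(325 + 701)/(-3639 - 3596) = 1026/(-7235) = 1026*(-1/7235) = -1026/7235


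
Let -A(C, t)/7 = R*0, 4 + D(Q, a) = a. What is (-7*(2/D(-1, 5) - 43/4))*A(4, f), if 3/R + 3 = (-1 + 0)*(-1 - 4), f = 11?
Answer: 0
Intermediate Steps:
D(Q, a) = -4 + a
R = 3/2 (R = 3/(-3 + (-1 + 0)*(-1 - 4)) = 3/(-3 - 1*(-5)) = 3/(-3 + 5) = 3/2 ≈ 1.5000)
A(C, t) = 0 (A(C, t) = -21*0/2 = -7*0 = 0)
(-7*(2/D(-1, 5) - 43/4))*A(4, f) = -7*(2/(-4 + 5) - 43/4)*0 = -7*(2/1 - 43*1/4)*0 = -7*(2*1 - 43/4)*0 = -7*(2 - 43/4)*0 = -7*(-35/4)*0 = (245/4)*0 = 0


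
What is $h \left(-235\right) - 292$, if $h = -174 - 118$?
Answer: $68328$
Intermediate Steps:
$h = -292$ ($h = -174 - 118 = -292$)
$h \left(-235\right) - 292 = \left(-292\right) \left(-235\right) - 292 = 68620 - 292 = 68328$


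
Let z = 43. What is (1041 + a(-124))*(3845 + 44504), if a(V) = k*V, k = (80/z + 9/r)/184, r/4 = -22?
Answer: 8750897326969/174064 ≈ 5.0274e+7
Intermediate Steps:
r = -88 (r = 4*(-22) = -88)
k = 6653/696256 (k = (80/43 + 9/(-88))/184 = (80*(1/43) + 9*(-1/88))*(1/184) = (80/43 - 9/88)*(1/184) = (6653/3784)*(1/184) = 6653/696256 ≈ 0.0095554)
a(V) = 6653*V/696256
(1041 + a(-124))*(3845 + 44504) = (1041 + (6653/696256)*(-124))*(3845 + 44504) = (1041 - 206243/174064)*48349 = (180994381/174064)*48349 = 8750897326969/174064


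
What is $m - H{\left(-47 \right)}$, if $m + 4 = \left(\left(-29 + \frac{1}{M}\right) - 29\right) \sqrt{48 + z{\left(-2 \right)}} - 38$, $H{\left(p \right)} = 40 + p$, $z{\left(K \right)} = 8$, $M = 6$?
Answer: $-35 - \frac{347 \sqrt{14}}{3} \approx -467.79$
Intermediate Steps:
$m = -42 - \frac{347 \sqrt{14}}{3}$ ($m = -4 + \left(\left(\left(-29 + \frac{1}{6}\right) - 29\right) \sqrt{48 + 8} - 38\right) = -4 + \left(\left(\left(-29 + \frac{1}{6}\right) - 29\right) \sqrt{56} - 38\right) = -4 + \left(\left(- \frac{173}{6} - 29\right) 2 \sqrt{14} - 38\right) = -4 - \left(38 + \frac{347 \cdot 2 \sqrt{14}}{6}\right) = -4 - \left(38 + \frac{347 \sqrt{14}}{3}\right) = -42 - \frac{347 \sqrt{14}}{3} \approx -474.79$)
$m - H{\left(-47 \right)} = \left(-42 - \frac{347 \sqrt{14}}{3}\right) - \left(40 - 47\right) = \left(-42 - \frac{347 \sqrt{14}}{3}\right) - -7 = \left(-42 - \frac{347 \sqrt{14}}{3}\right) + 7 = -35 - \frac{347 \sqrt{14}}{3}$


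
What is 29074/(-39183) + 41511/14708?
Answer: 1198905121/576303564 ≈ 2.0803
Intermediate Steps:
29074/(-39183) + 41511/14708 = 29074*(-1/39183) + 41511*(1/14708) = -29074/39183 + 41511/14708 = 1198905121/576303564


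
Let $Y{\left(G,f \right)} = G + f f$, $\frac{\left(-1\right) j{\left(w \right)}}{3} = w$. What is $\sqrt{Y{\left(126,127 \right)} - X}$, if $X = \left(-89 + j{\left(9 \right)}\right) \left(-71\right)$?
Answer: $27 \sqrt{11} \approx 89.549$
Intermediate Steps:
$j{\left(w \right)} = - 3 w$
$Y{\left(G,f \right)} = G + f^{2}$
$X = 8236$ ($X = \left(-89 - 27\right) \left(-71\right) = \left(-116\right) \left(-71\right) = 8236$)
$\sqrt{Y{\left(126,127 \right)} - X} = \sqrt{\left(126 + 127^{2}\right) - 8236} = \sqrt{\left(126 + 16129\right) - 8236} = \sqrt{16255 - 8236} = \sqrt{8019} = 27 \sqrt{11}$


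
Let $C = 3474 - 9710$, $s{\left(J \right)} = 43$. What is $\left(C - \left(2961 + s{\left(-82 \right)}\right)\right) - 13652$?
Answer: $-22892$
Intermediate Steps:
$C = -6236$
$\left(C - \left(2961 + s{\left(-82 \right)}\right)\right) - 13652 = \left(-6236 - \left(2961 + 43\right)\right) - 13652 = \left(-6236 - 3004\right) - 13652 = -9240 - 13652 = -22892$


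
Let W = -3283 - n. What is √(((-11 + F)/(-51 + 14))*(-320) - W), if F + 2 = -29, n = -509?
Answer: √3300326/37 ≈ 49.099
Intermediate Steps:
F = -31 (F = -2 - 29 = -31)
W = -2774 (W = -3283 - 1*(-509) = -3283 + 509 = -2774)
√(((-11 + F)/(-51 + 14))*(-320) - W) = √(((-11 - 31)/(-51 + 14))*(-320) - 1*(-2774)) = √(-42/(-37)*(-320) + 2774) = √(-42*(-1/37)*(-320) + 2774) = √((42/37)*(-320) + 2774) = √(-13440/37 + 2774) = √(89198/37) = √3300326/37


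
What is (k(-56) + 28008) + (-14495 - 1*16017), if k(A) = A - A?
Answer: -2504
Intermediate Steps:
k(A) = 0
(k(-56) + 28008) + (-14495 - 1*16017) = (0 + 28008) + (-14495 - 1*16017) = 28008 + (-14495 - 16017) = 28008 - 30512 = -2504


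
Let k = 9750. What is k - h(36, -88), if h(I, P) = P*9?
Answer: 10542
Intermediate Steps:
h(I, P) = 9*P
k - h(36, -88) = 9750 - 9*(-88) = 9750 - 1*(-792) = 9750 + 792 = 10542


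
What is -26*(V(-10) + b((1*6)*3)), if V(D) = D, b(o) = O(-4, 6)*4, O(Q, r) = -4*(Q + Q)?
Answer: -3068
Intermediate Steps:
O(Q, r) = -8*Q
b(o) = 128 (b(o) = -8*(-4)*4 = 32*4 = 128)
-26*(V(-10) + b((1*6)*3)) = -26*(-10 + 128) = -26*118 = -3068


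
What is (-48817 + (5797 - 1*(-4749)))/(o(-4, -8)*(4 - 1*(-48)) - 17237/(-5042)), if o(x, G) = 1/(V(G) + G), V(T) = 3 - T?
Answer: -578887146/313895 ≈ -1844.2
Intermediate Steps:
o(x, G) = ⅓ (o(x, G) = 1/((3 - G) + G) = 1/3 = ⅓)
(-48817 + (5797 - 1*(-4749)))/(o(-4, -8)*(4 - 1*(-48)) - 17237/(-5042)) = (-48817 + (5797 - 1*(-4749)))/((4 - 1*(-48))/3 - 17237/(-5042)) = (-48817 + (5797 + 4749))/((4 + 48)/3 - 17237*(-1/5042)) = (-48817 + 10546)/((⅓)*52 + 17237/5042) = -38271/(52/3 + 17237/5042) = -38271/313895/15126 = -38271*15126/313895 = -578887146/313895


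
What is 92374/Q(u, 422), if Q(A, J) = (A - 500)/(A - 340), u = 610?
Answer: 2494098/11 ≈ 2.2674e+5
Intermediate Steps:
Q(A, J) = (-500 + A)/(-340 + A)
92374/Q(u, 422) = 92374/(((-500 + 610)/(-340 + 610))) = 92374/((110/270)) = 92374/(((1/270)*110)) = 92374/(11/27) = 92374*(27/11) = 2494098/11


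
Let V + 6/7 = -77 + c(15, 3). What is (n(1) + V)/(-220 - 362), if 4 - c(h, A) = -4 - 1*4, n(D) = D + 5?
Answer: 419/4074 ≈ 0.10285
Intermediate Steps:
n(D) = 5 + D
c(h, A) = 12 (c(h, A) = 4 - (-4 - 1*4) = 4 - (-4 - 4) = 4 - 1*(-8) = 4 + 8 = 12)
V = -461/7 (V = -6/7 + (-77 + 12) = -6/7 - 65 = -461/7 ≈ -65.857)
(n(1) + V)/(-220 - 362) = ((5 + 1) - 461/7)/(-220 - 362) = (6 - 461/7)/(-582) = -419/7*(-1/582) = 419/4074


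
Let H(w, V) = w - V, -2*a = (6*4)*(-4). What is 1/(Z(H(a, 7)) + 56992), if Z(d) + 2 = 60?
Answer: 1/57050 ≈ 1.7528e-5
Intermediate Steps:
a = 48 (a = -6*4*(-4)/2 = -12*(-4) = -½*(-96) = 48)
Z(d) = 58 (Z(d) = -2 + 60 = 58)
1/(Z(H(a, 7)) + 56992) = 1/(58 + 56992) = 1/57050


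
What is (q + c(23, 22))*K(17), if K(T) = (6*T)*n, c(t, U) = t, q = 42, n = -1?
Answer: -6630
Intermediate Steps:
K(T) = -6*T (K(T) = (6*T)*(-1) = -6*T)
(q + c(23, 22))*K(17) = (42 + 23)*(-6*17) = 65*(-102) = -6630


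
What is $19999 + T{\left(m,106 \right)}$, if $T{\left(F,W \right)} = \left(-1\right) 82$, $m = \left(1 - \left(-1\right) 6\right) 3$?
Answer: $19917$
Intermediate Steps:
$m = 21$ ($m = \left(1 - -6\right) 3 = \left(1 + 6\right) 3 = 7 \cdot 3 = 21$)
$T{\left(F,W \right)} = -82$
$19999 + T{\left(m,106 \right)} = 19999 - 82 = 19917$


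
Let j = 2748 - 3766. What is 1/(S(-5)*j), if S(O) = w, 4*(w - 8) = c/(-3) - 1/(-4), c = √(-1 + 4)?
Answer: -3096/25402663 - 32*√3/25402663 ≈ -0.00012406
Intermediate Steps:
c = √3 ≈ 1.7320
j = -1018
w = 129/16 - √3/12 (w = 8 + (√3/(-3) - 1/(-4))/4 = 8 + (√3*(-⅓) - 1*(-¼))/4 = 8 + (-√3/3 + ¼)/4 = 8 + (¼ - √3/3)/4 = 8 + (1/16 - √3/12) = 129/16 - √3/12 ≈ 7.9182)
S(O) = 129/16 - √3/12
1/(S(-5)*j) = 1/((129/16 - √3/12)*(-1018)) = 1/(-65661/8 + 509*√3/6)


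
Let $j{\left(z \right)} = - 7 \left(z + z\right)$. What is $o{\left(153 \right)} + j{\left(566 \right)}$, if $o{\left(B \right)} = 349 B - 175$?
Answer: $45298$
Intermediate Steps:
$o{\left(B \right)} = -175 + 349 B$
$j{\left(z \right)} = - 14 z$ ($j{\left(z \right)} = - 7 \cdot 2 z = - 14 z$)
$o{\left(153 \right)} + j{\left(566 \right)} = \left(-175 + 349 \cdot 153\right) - 7924 = \left(-175 + 53397\right) - 7924 = 53222 - 7924 = 45298$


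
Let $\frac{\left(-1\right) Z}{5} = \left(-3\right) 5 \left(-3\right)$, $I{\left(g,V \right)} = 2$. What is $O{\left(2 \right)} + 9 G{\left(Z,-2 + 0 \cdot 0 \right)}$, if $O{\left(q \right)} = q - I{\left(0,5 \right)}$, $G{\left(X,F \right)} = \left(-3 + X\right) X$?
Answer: $461700$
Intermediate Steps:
$Z = -225$ ($Z = - 5 \left(-3\right) 5 \left(-3\right) = - 5 \left(\left(-15\right) \left(-3\right)\right) = \left(-5\right) 45 = -225$)
$G{\left(X,F \right)} = X \left(-3 + X\right)$
$O{\left(q \right)} = -2 + q$ ($O{\left(q \right)} = q - 2 = -2 + q$)
$O{\left(2 \right)} + 9 G{\left(Z,-2 + 0 \cdot 0 \right)} = \left(-2 + 2\right) + 9 \left(- 225 \left(-3 - 225\right)\right) = 0 + 9 \left(\left(-225\right) \left(-228\right)\right) = 0 + 9 \cdot 51300 = 0 + 461700 = 461700$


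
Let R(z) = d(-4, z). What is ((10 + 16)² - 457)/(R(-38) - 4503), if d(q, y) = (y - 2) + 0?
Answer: -219/4543 ≈ -0.048206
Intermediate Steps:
d(q, y) = -2 + y (d(q, y) = (-2 + y) + 0 = -2 + y)
R(z) = -2 + z
((10 + 16)² - 457)/(R(-38) - 4503) = ((10 + 16)² - 457)/((-2 - 38) - 4503) = (26² - 457)/(-40 - 4503) = (676 - 457)/(-4543) = 219*(-1/4543) = -219/4543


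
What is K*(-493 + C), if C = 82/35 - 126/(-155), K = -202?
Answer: 107359162/1085 ≈ 98949.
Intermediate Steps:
C = 3424/1085 (C = 82*(1/35) - 126*(-1/155) = 82/35 + 126/155 = 3424/1085 ≈ 3.1558)
K*(-493 + C) = -202*(-493 + 3424/1085) = -202*(-531481/1085) = 107359162/1085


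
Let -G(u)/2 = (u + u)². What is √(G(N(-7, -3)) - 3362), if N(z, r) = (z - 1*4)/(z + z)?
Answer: 2*I*√41245/7 ≈ 58.025*I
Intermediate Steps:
N(z, r) = (-4 + z)/(2*z) (N(z, r) = (z - 4)/((2*z)) = (-4 + z)*(1/(2*z)) = (-4 + z)/(2*z))
G(u) = -8*u² (G(u) = -2*(u + u)² = -2*4*u² = -8*u²)
√(G(N(-7, -3)) - 3362) = √(-8*(-4 - 7)²/196 - 3362) = √(-8*((½)*(-⅐)*(-11))² - 3362) = √(-8*(11/14)² - 3362) = √(-8*121/196 - 3362) = √(-242/49 - 3362) = √(-164980/49) = 2*I*√41245/7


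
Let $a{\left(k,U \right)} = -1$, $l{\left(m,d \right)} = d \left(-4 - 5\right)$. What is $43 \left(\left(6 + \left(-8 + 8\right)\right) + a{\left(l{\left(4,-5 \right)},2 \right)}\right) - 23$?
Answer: $192$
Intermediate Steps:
$l{\left(m,d \right)} = - 9 d$ ($l{\left(m,d \right)} = d \left(-9\right) = - 9 d$)
$43 \left(\left(6 + \left(-8 + 8\right)\right) + a{\left(l{\left(4,-5 \right)},2 \right)}\right) - 23 = 43 \left(\left(6 + \left(-8 + 8\right)\right) - 1\right) - 23 = 43 \left(\left(6 + 0\right) - 1\right) - 23 = 43 \left(6 - 1\right) - 23 = 43 \cdot 5 - 23 = 215 - 23 = 192$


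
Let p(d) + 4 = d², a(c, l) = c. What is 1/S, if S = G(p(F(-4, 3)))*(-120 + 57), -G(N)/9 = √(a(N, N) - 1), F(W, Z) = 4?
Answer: √11/6237 ≈ 0.00053177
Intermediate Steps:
p(d) = -4 + d²
G(N) = -9*√(-1 + N) (G(N) = -9*√(N - 1) = -9*√(-1 + N))
S = 567*√11 (S = (-9*√(-1 + (-4 + 4²)))*(-120 + 57) = -9*√(-1 + (-4 + 16))*(-63) = -9*√(-1 + 12)*(-63) = -9*√11*(-63) = 567*√11 ≈ 1880.5)
1/S = 1/(567*√11) = √11/6237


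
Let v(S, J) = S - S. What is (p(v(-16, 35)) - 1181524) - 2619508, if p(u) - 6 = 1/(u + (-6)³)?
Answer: -821021617/216 ≈ -3.8010e+6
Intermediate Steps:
v(S, J) = 0
p(u) = 6 + 1/(-216 + u) (p(u) = 6 + 1/(u + (-6)³) = 6 + 1/(u - 216) = 6 + 1/(-216 + u))
(p(v(-16, 35)) - 1181524) - 2619508 = ((-1295 + 6*0)/(-216 + 0) - 1181524) - 2619508 = ((-1295 + 0)/(-216) - 1181524) - 2619508 = (-1/216*(-1295) - 1181524) - 2619508 = (1295/216 - 1181524) - 2619508 = -255207889/216 - 2619508 = -821021617/216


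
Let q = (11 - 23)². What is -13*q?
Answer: -1872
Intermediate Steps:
q = 144 (q = (-12)² = 144)
-13*q = -13*144 = -1872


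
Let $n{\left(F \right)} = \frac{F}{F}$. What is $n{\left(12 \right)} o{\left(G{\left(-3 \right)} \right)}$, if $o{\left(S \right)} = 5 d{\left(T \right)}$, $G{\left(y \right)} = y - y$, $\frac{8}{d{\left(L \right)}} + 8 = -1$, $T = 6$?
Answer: $- \frac{40}{9} \approx -4.4444$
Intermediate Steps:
$d{\left(L \right)} = - \frac{8}{9}$ ($d{\left(L \right)} = \frac{8}{-8 - 1} = \frac{8}{-9} = 8 \left(- \frac{1}{9}\right) = - \frac{8}{9}$)
$n{\left(F \right)} = 1$
$G{\left(y \right)} = 0$
$o{\left(S \right)} = - \frac{40}{9}$ ($o{\left(S \right)} = 5 \left(- \frac{8}{9}\right) = - \frac{40}{9}$)
$n{\left(12 \right)} o{\left(G{\left(-3 \right)} \right)} = 1 \left(- \frac{40}{9}\right) = - \frac{40}{9}$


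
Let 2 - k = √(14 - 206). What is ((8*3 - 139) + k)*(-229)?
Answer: 25877 + 1832*I*√3 ≈ 25877.0 + 3173.1*I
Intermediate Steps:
k = 2 - 8*I*√3 (k = 2 - √(14 - 206) = 2 - √(-192) = 2 - 8*I*√3 ≈ 2.0 - 13.856*I)
((8*3 - 139) + k)*(-229) = ((8*3 - 139) + (2 - 8*I*√3))*(-229) = ((24 - 139) + (2 - 8*I*√3))*(-229) = (-115 + (2 - 8*I*√3))*(-229) = (-113 - 8*I*√3)*(-229) = 25877 + 1832*I*√3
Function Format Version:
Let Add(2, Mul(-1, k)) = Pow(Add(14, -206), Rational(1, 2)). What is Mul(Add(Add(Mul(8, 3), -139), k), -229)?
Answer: Add(25877, Mul(1832, I, Pow(3, Rational(1, 2)))) ≈ Add(25877., Mul(3173.1, I))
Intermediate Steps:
k = Add(2, Mul(-8, I, Pow(3, Rational(1, 2)))) (k = Add(2, Mul(-1, Pow(Add(14, -206), Rational(1, 2)))) = Add(2, Mul(-1, Pow(-192, Rational(1, 2)))) = Add(2, Mul(-1, Mul(8, I, Pow(3, Rational(1, 2))))) = Add(2, Mul(-8, I, Pow(3, Rational(1, 2)))) ≈ Add(2.0000, Mul(-13.856, I)))
Mul(Add(Add(Mul(8, 3), -139), k), -229) = Mul(Add(Add(Mul(8, 3), -139), Add(2, Mul(-8, I, Pow(3, Rational(1, 2))))), -229) = Mul(Add(Add(24, -139), Add(2, Mul(-8, I, Pow(3, Rational(1, 2))))), -229) = Mul(Add(-115, Add(2, Mul(-8, I, Pow(3, Rational(1, 2))))), -229) = Mul(Add(-113, Mul(-8, I, Pow(3, Rational(1, 2)))), -229) = Add(25877, Mul(1832, I, Pow(3, Rational(1, 2))))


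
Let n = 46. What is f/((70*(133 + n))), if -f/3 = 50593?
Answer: -151779/12530 ≈ -12.113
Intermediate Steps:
f = -151779 (f = -3*50593 = -151779)
f/((70*(133 + n))) = -151779*1/(70*(133 + 46)) = -151779/(70*179) = -151779/12530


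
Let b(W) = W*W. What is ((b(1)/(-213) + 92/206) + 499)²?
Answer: 120061459049536/481319721 ≈ 2.4944e+5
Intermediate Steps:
b(W) = W²
((b(1)/(-213) + 92/206) + 499)² = ((1²/(-213) + 92/206) + 499)² = ((1*(-1/213) + 92*(1/206)) + 499)² = ((-1/213 + 46/103) + 499)² = (9695/21939 + 499)² = (10957256/21939)² = 120061459049536/481319721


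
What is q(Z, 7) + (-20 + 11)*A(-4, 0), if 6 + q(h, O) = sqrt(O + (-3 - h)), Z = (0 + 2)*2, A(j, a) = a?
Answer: -6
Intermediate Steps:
Z = 4 (Z = 2*2 = 4)
q(h, O) = -6 + sqrt(-3 + O - h) (q(h, O) = -6 + sqrt(O + (-3 - h)) = -6 + sqrt(-3 + O - h))
q(Z, 7) + (-20 + 11)*A(-4, 0) = (-6 + sqrt(-3 + 7 - 1*4)) + (-20 + 11)*0 = (-6 + sqrt(-3 + 7 - 4)) - 9*0 = (-6 + sqrt(0)) + 0 = (-6 + 0) + 0 = -6 + 0 = -6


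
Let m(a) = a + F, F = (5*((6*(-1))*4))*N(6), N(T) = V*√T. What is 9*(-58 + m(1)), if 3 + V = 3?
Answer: -513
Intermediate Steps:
V = 0 (V = -3 + 3 = 0)
N(T) = 0 (N(T) = 0*√T = 0)
F = 0 (F = (5*((6*(-1))*4))*0 = (5*(-6*4))*0 = (5*(-24))*0 = -120*0 = 0)
m(a) = a (m(a) = a + 0 = a)
9*(-58 + m(1)) = 9*(-58 + 1) = 9*(-57) = -513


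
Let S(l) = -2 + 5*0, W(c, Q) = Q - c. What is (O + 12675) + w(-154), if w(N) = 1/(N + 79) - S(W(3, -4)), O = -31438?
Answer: -1407076/75 ≈ -18761.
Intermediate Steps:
S(l) = -2 (S(l) = -2 + 0 = -2)
w(N) = 2 + 1/(79 + N) (w(N) = 1/(N + 79) - 1*(-2) = 1/(79 + N) + 2 = 2 + 1/(79 + N))
(O + 12675) + w(-154) = (-31438 + 12675) + (159 + 2*(-154))/(79 - 154) = -18763 + (159 - 308)/(-75) = -18763 - 1/75*(-149) = -18763 + 149/75 = -1407076/75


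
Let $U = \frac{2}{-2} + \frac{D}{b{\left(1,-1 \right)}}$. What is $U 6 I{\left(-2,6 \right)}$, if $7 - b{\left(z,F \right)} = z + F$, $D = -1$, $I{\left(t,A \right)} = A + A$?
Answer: $- \frac{576}{7} \approx -82.286$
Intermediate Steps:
$I{\left(t,A \right)} = 2 A$
$b{\left(z,F \right)} = 7 - F - z$ ($b{\left(z,F \right)} = 7 - \left(z + F\right) = 7 - \left(F + z\right) = 7 - F - z$)
$U = - \frac{8}{7}$ ($U = \frac{2}{-2} - \frac{1}{7 - -1 - 1} = 2 \left(- \frac{1}{2}\right) - \frac{1}{7 + 1 - 1} = -1 - \frac{1}{7} = - \frac{8}{7} \approx -1.1429$)
$U 6 I{\left(-2,6 \right)} = \left(- \frac{8}{7}\right) 6 \cdot 2 \cdot 6 = \left(- \frac{48}{7}\right) 12 = - \frac{576}{7}$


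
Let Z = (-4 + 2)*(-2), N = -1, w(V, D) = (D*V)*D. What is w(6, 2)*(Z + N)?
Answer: 72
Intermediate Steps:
w(V, D) = V*D²
Z = 4 (Z = -2*(-2) = 4)
w(6, 2)*(Z + N) = (6*2²)*(4 - 1) = (6*4)*3 = 24*3 = 72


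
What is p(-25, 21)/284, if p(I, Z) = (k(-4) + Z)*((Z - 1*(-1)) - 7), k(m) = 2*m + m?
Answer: 135/284 ≈ 0.47535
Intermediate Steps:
k(m) = 3*m
p(I, Z) = (-12 + Z)*(-6 + Z) (p(I, Z) = (3*(-4) + Z)*((Z - 1*(-1)) - 7) = (-12 + Z)*((Z + 1) - 7) = (-12 + Z)*((1 + Z) - 7) = (-12 + Z)*(-6 + Z))
p(-25, 21)/284 = (72 + 21² - 18*21)/284 = (72 + 441 - 378)*(1/284) = 135*(1/284) = 135/284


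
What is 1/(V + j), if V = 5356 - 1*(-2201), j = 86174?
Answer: 1/93731 ≈ 1.0669e-5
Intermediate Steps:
V = 7557 (V = 5356 + 2201 = 7557)
1/(V + j) = 1/(7557 + 86174) = 1/93731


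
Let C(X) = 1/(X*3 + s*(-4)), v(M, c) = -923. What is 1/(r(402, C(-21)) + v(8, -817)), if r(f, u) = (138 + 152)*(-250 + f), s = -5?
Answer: 1/43157 ≈ 2.3171e-5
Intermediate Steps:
C(X) = 1/(20 + 3*X) (C(X) = 1/(X*3 - 5*(-4)) = 1/(3*X + 20) = 1/(20 + 3*X))
r(f, u) = -72500 + 290*f (r(f, u) = 290*(-250 + f) = -72500 + 290*f)
1/(r(402, C(-21)) + v(8, -817)) = 1/((-72500 + 290*402) - 923) = 1/((-72500 + 116580) - 923) = 1/(44080 - 923) = 1/43157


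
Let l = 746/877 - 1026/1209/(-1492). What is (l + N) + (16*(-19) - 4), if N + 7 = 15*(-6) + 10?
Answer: -103921086855/263659526 ≈ -394.15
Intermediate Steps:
l = 224425915/263659526 (l = 746*(1/877) - 1026*1/1209*(-1/1492) = 746/877 - 342/403*(-1/1492) = 746/877 + 171/300638 = 224425915/263659526 ≈ 0.85120)
N = -87 (N = -7 + (15*(-6) + 10) = -7 + (-90 + 10) = -7 - 80 = -87)
(l + N) + (16*(-19) - 4) = (224425915/263659526 - 87) + (16*(-19) - 4) = -22713952847/263659526 + (-304 - 4) = -22713952847/263659526 - 308 = -103921086855/263659526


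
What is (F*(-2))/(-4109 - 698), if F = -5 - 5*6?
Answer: -70/4807 ≈ -0.014562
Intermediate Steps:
F = -35 (F = -5 - 30 = -35)
(F*(-2))/(-4109 - 698) = (-35*(-2))/(-4109 - 698) = 70/(-4807) = 70*(-1/4807) = -70/4807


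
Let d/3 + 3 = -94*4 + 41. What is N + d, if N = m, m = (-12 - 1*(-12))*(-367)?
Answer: -1014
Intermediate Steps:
m = 0 (m = (-12 + 12)*(-367) = 0*(-367) = 0)
d = -1014 (d = -9 + 3*(-94*4 + 41) = -9 + 3*(-376 + 41) = -9 + 3*(-335) = -9 - 1005 = -1014)
N = 0
N + d = 0 - 1014 = -1014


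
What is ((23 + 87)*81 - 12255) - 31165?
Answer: -34510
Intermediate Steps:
((23 + 87)*81 - 12255) - 31165 = (110*81 - 12255) - 31165 = (8910 - 12255) - 31165 = -3345 - 31165 = -34510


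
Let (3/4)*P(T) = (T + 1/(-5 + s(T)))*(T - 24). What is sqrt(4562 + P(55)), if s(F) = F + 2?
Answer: 7*sqrt(212199)/39 ≈ 82.681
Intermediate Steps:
s(F) = 2 + F
P(T) = 4*(-24 + T)*(T + 1/(-3 + T))/3 (P(T) = 4*((T + 1/(-5 + (2 + T)))*(T - 24))/3 = 4*((T + 1/(-3 + T))*(-24 + T))/3 = 4*((-24 + T)*(T + 1/(-3 + T)))/3 = 4*(-24 + T)*(T + 1/(-3 + T))/3)
sqrt(4562 + P(55)) = sqrt(4562 + 4*(-24 + 55**3 - 27*55**2 + 73*55)/(3*(-3 + 55))) = sqrt(4562 + (4/3)*(-24 + 166375 - 27*3025 + 4015)/52) = sqrt(4562 + (4/3)*(1/52)*(-24 + 166375 - 81675 + 4015)) = sqrt(4562 + (4/3)*(1/52)*88691) = sqrt(4562 + 88691/39) = sqrt(266609/39) = 7*sqrt(212199)/39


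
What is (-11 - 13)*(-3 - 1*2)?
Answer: 120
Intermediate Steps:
(-11 - 13)*(-3 - 1*2) = -24*(-3 - 2) = -24*(-5) = 120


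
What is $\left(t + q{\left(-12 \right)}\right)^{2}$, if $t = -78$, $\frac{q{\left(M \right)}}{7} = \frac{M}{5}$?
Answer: $\frac{224676}{25} \approx 8987.0$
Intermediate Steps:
$q{\left(M \right)} = \frac{7 M}{5}$ ($q{\left(M \right)} = 7 \frac{M}{5} = \frac{7 M}{5}$)
$\left(t + q{\left(-12 \right)}\right)^{2} = \left(-78 + \frac{7}{5} \left(-12\right)\right)^{2} = \left(-78 - \frac{84}{5}\right)^{2} = \left(- \frac{474}{5}\right)^{2} = \frac{224676}{25}$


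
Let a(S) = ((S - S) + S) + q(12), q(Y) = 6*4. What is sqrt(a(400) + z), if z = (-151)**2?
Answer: 5*sqrt(929) ≈ 152.40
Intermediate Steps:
z = 22801
q(Y) = 24
a(S) = 24 + S (a(S) = ((S - S) + S) + 24 = (0 + S) + 24 = S + 24 = 24 + S)
sqrt(a(400) + z) = sqrt((24 + 400) + 22801) = sqrt(424 + 22801) = sqrt(23225) = 5*sqrt(929)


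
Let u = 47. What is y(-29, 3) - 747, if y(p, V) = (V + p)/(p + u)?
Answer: -6736/9 ≈ -748.44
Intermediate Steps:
y(p, V) = (V + p)/(47 + p) (y(p, V) = (V + p)/(p + 47) = (V + p)/(47 + p))
y(-29, 3) - 747 = (3 - 29)/(47 - 29) - 747 = -26/18 - 747 = (1/18)*(-26) - 747 = -13/9 - 747 = -6736/9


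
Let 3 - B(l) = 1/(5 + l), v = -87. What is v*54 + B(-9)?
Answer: -18779/4 ≈ -4694.8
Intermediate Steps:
B(l) = 3 - 1/(5 + l)
v*54 + B(-9) = -87*54 + (14 + 3*(-9))/(5 - 9) = -4698 + (14 - 27)/(-4) = -4698 - ¼*(-13) = -4698 + 13/4 = -18779/4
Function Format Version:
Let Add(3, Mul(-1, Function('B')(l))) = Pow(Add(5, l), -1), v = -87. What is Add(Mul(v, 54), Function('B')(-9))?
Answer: Rational(-18779, 4) ≈ -4694.8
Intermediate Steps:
Function('B')(l) = Add(3, Mul(-1, Pow(Add(5, l), -1)))
Add(Mul(v, 54), Function('B')(-9)) = Add(Mul(-87, 54), Mul(Pow(Add(5, -9), -1), Add(14, Mul(3, -9)))) = Add(-4698, Mul(Pow(-4, -1), Add(14, -27))) = Add(-4698, Mul(Rational(-1, 4), -13)) = Add(-4698, Rational(13, 4)) = Rational(-18779, 4)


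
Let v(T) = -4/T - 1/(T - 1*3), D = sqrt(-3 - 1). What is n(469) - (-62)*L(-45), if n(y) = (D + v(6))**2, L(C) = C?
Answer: -2793 - 4*I ≈ -2793.0 - 4.0*I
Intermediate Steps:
D = 2*I (D = sqrt(-4) = 2*I ≈ 2.0*I)
v(T) = -1/(-3 + T) - 4/T (v(T) = -4/T - 1/(T - 3) = -4/T - 1/(-3 + T) = -1/(-3 + T) - 4/T)
n(y) = (-1 + 2*I)**2 (n(y) = (2*I + (12 - 5*6)/(6*(-3 + 6)))**2 = (2*I + (1/6)*(12 - 30)/3)**2 = (2*I + (1/6)*(1/3)*(-18))**2 = (2*I - 1)**2 = (-1 + 2*I)**2)
n(469) - (-62)*L(-45) = (1 - 2*I)**2 - (-62)*(-45) = (1 - 2*I)**2 - 1*2790 = (1 - 2*I)**2 - 2790 = -2790 + (1 - 2*I)**2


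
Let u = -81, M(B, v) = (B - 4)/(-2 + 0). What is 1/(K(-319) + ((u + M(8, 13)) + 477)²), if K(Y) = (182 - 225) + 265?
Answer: 1/155458 ≈ 6.4326e-6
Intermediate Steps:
M(B, v) = 2 - B/2 (M(B, v) = (-4 + B)/(-2) = (-4 + B)*(-½) = 2 - B/2)
K(Y) = 222 (K(Y) = -43 + 265 = 222)
1/(K(-319) + ((u + M(8, 13)) + 477)²) = 1/(222 + ((-81 + (2 - ½*8)) + 477)²) = 1/(222 + ((-81 + (2 - 4)) + 477)²) = 1/(222 + ((-81 - 2) + 477)²) = 1/(222 + (-83 + 477)²) = 1/(222 + 394²) = 1/(222 + 155236) = 1/155458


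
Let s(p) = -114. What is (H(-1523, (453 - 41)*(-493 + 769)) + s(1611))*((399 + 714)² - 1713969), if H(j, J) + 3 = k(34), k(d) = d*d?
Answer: -493732800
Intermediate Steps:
k(d) = d²
H(j, J) = 1153 (H(j, J) = -3 + 34² = -3 + 1156 = 1153)
(H(-1523, (453 - 41)*(-493 + 769)) + s(1611))*((399 + 714)² - 1713969) = (1153 - 114)*((399 + 714)² - 1713969) = 1039*(1113² - 1713969) = 1039*(1238769 - 1713969) = 1039*(-475200) = -493732800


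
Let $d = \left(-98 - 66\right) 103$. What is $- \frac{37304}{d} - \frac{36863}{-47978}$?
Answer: $\frac{603115277}{202611094} \approx 2.9767$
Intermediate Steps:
$d = -16892$ ($d = \left(-164\right) 103 = -16892$)
$- \frac{37304}{d} - \frac{36863}{-47978} = - \frac{37304}{-16892} - \frac{36863}{-47978} = \left(-37304\right) \left(- \frac{1}{16892}\right) - - \frac{36863}{47978} = \frac{9326}{4223} + \frac{36863}{47978} = \frac{603115277}{202611094}$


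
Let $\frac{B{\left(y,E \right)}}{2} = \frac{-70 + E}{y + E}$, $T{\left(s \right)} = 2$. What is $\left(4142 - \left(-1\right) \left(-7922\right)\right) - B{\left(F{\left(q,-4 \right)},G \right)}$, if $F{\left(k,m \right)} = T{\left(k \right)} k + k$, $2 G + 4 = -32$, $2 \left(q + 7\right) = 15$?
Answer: $- \frac{11372}{3} \approx -3790.7$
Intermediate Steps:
$q = \frac{1}{2}$ ($q = -7 + \frac{1}{2} \cdot 15 = -7 + \frac{15}{2} = \frac{1}{2} \approx 0.5$)
$G = -18$ ($G = -2 + \frac{1}{2} \left(-32\right) = -2 - 16 = -18$)
$F{\left(k,m \right)} = 3 k$ ($F{\left(k,m \right)} = 2 k + k = 3 k$)
$B{\left(y,E \right)} = \frac{2 \left(-70 + E\right)}{E + y}$ ($B{\left(y,E \right)} = 2 \frac{-70 + E}{y + E} = 2 \frac{-70 + E}{E + y} = \frac{2 \left(-70 + E\right)}{E + y}$)
$\left(4142 - \left(-1\right) \left(-7922\right)\right) - B{\left(F{\left(q,-4 \right)},G \right)} = \left(4142 - \left(-1\right) \left(-7922\right)\right) - \frac{2 \left(-70 - 18\right)}{-18 + 3 \cdot \frac{1}{2}} = \left(4142 - 7922\right) - 2 \frac{1}{-18 + \frac{3}{2}} \left(-88\right) = \left(4142 - 7922\right) - 2 \frac{1}{- \frac{33}{2}} \left(-88\right) = -3780 - 2 \left(- \frac{2}{33}\right) \left(-88\right) = -3780 - \frac{32}{3} = - \frac{11372}{3}$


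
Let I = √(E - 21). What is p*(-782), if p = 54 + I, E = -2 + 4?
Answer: -42228 - 782*I*√19 ≈ -42228.0 - 3408.7*I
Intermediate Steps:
E = 2
I = I*√19 (I = √(2 - 21) = √(-19) = I*√19 ≈ 4.3589*I)
p = 54 + I*√19 ≈ 54.0 + 4.3589*I
p*(-782) = (54 + I*√19)*(-782) = -42228 - 782*I*√19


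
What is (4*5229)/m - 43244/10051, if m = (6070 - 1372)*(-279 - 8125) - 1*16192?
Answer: -22477232837/5223634834 ≈ -4.3030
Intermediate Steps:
m = -39498184 (m = 4698*(-8404) - 16192 = -39481992 - 16192 = -39498184)
(4*5229)/m - 43244/10051 = (4*5229)/(-39498184) - 43244/10051 = 20916*(-1/39498184) - 43244*1/10051 = -5229/9874546 - 2276/529 = -22477232837/5223634834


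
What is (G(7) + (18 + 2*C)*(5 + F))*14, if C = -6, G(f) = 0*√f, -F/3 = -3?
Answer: 1176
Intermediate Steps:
F = 9 (F = -3*(-3) = 9)
G(f) = 0
(G(7) + (18 + 2*C)*(5 + F))*14 = (0 + (18 + 2*(-6))*(5 + 9))*14 = (0 + (18 - 12)*14)*14 = (0 + 6*14)*14 = (0 + 84)*14 = 84*14 = 1176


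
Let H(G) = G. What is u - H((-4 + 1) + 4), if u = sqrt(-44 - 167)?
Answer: -1 + I*sqrt(211) ≈ -1.0 + 14.526*I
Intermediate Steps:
u = I*sqrt(211) (u = sqrt(-211) = I*sqrt(211) ≈ 14.526*I)
u - H((-4 + 1) + 4) = I*sqrt(211) - ((-4 + 1) + 4) = I*sqrt(211) - (-3 + 4) = I*sqrt(211) - 1*1 = I*sqrt(211) - 1 = -1 + I*sqrt(211)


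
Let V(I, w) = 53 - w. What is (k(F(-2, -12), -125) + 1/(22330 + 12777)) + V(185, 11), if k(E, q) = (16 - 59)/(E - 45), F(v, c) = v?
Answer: 70810866/1650029 ≈ 42.915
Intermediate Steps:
k(E, q) = -43/(-45 + E)
(k(F(-2, -12), -125) + 1/(22330 + 12777)) + V(185, 11) = (-43/(-45 - 2) + 1/(22330 + 12777)) + (53 - 1*11) = (-43/(-47) + 1/35107) + (53 - 11) = (-43*(-1/47) + 1/35107) + 42 = (43/47 + 1/35107) + 42 = 1509648/1650029 + 42 = 70810866/1650029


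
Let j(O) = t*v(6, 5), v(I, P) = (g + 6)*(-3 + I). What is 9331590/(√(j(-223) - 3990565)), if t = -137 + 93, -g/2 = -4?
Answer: -9331590*I*√3992413/3992413 ≈ -4670.2*I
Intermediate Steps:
g = 8 (g = -2*(-4) = 8)
v(I, P) = -42 + 14*I (v(I, P) = (8 + 6)*(-3 + I) = 14*(-3 + I) = -42 + 14*I)
t = -44
j(O) = -1848 (j(O) = -44*(-42 + 14*6) = -44*(-42 + 84) = -44*42 = -1848)
9331590/(√(j(-223) - 3990565)) = 9331590/(√(-1848 - 3990565)) = 9331590/(√(-3992413)) = 9331590/((I*√3992413)) = 9331590*(-I*√3992413/3992413) = -9331590*I*√3992413/3992413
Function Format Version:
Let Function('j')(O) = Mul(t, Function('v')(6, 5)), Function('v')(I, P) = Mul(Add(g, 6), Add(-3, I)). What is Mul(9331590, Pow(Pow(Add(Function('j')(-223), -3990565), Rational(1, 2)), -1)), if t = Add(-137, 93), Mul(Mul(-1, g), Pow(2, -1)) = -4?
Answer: Mul(Rational(-9331590, 3992413), I, Pow(3992413, Rational(1, 2))) ≈ Mul(-4670.2, I)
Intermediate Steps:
g = 8 (g = Mul(-2, -4) = 8)
Function('v')(I, P) = Add(-42, Mul(14, I)) (Function('v')(I, P) = Mul(Add(8, 6), Add(-3, I)) = Mul(14, Add(-3, I)) = Add(-42, Mul(14, I)))
t = -44
Function('j')(O) = -1848 (Function('j')(O) = Mul(-44, Add(-42, Mul(14, 6))) = Mul(-44, Add(-42, 84)) = Mul(-44, 42) = -1848)
Mul(9331590, Pow(Pow(Add(Function('j')(-223), -3990565), Rational(1, 2)), -1)) = Mul(9331590, Pow(Pow(Add(-1848, -3990565), Rational(1, 2)), -1)) = Mul(9331590, Pow(Pow(-3992413, Rational(1, 2)), -1)) = Mul(9331590, Pow(Mul(I, Pow(3992413, Rational(1, 2))), -1)) = Mul(9331590, Mul(Rational(-1, 3992413), I, Pow(3992413, Rational(1, 2)))) = Mul(Rational(-9331590, 3992413), I, Pow(3992413, Rational(1, 2)))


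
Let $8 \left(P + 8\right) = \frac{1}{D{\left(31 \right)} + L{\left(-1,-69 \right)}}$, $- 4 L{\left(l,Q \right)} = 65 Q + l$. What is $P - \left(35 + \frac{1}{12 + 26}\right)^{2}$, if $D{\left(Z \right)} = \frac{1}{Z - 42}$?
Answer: $- \frac{10997794213}{8906231} \approx -1234.8$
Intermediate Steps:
$L{\left(l,Q \right)} = - \frac{65 Q}{4} - \frac{l}{4}$ ($L{\left(l,Q \right)} = - \frac{65 Q + l}{4} = - \frac{l + 65 Q}{4} = - \frac{65 Q}{4} - \frac{l}{4}$)
$D{\left(Z \right)} = \frac{1}{-42 + Z}$
$P = - \frac{789461}{98684}$ ($P = -8 + \frac{1}{8 \left(\frac{1}{-42 + 31} - - \frac{2243}{2}\right)} = -8 + \frac{1}{8 \left(\frac{1}{-11} + \left(\frac{4485}{4} + \frac{1}{4}\right)\right)} = -8 + \frac{1}{8 \left(- \frac{1}{11} + \frac{2243}{2}\right)} = -8 + \frac{1}{8 \cdot \frac{24671}{22}} = -8 + \frac{1}{8} \cdot \frac{22}{24671} = -8 + \frac{11}{98684} = - \frac{789461}{98684} \approx -7.9999$)
$P - \left(35 + \frac{1}{12 + 26}\right)^{2} = - \frac{789461}{98684} - \left(35 + \frac{1}{12 + 26}\right)^{2} = - \frac{789461}{98684} - \left(35 + \frac{1}{38}\right)^{2} = - \frac{789461}{98684} - \left(\frac{1331}{38}\right)^{2} = - \frac{789461}{98684} - \frac{1771561}{1444} = - \frac{10997794213}{8906231}$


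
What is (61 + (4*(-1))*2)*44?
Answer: 2332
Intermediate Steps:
(61 + (4*(-1))*2)*44 = (61 - 4*2)*44 = (61 - 8)*44 = 53*44 = 2332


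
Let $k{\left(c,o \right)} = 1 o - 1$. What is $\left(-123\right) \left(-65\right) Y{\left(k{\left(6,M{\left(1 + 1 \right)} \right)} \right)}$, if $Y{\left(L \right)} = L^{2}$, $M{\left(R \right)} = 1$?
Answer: $0$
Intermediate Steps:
$k{\left(c,o \right)} = -1 + o$ ($k{\left(c,o \right)} = o - 1 = -1 + o$)
$\left(-123\right) \left(-65\right) Y{\left(k{\left(6,M{\left(1 + 1 \right)} \right)} \right)} = \left(-123\right) \left(-65\right) \left(-1 + 1\right)^{2} = 7995 \cdot 0^{2} = 7995 \cdot 0 = 0$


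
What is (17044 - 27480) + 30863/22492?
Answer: -234695649/22492 ≈ -10435.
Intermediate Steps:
(17044 - 27480) + 30863/22492 = -10436 + 30863*(1/22492) = -10436 + 30863/22492 = -234695649/22492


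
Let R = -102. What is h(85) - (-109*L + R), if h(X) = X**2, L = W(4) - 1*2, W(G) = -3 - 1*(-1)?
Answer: 6891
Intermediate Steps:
W(G) = -2 (W(G) = -3 + 1 = -2)
L = -4 (L = -2 - 1*2 = -2 - 2 = -4)
h(85) - (-109*L + R) = 85**2 - (-109*(-4) - 102) = 7225 - (436 - 102) = 7225 - 1*334 = 7225 - 334 = 6891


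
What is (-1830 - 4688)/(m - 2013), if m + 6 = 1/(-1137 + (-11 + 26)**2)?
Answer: 5944416/1841329 ≈ 3.2283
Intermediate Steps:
m = -5473/912 (m = -6 + 1/(-1137 + (-11 + 26)**2) = -6 + 1/(-1137 + 15**2) = -6 + 1/(-1137 + 225) = -6 + 1/(-912) = -6 - 1/912 = -5473/912 ≈ -6.0011)
(-1830 - 4688)/(m - 2013) = (-1830 - 4688)/(-5473/912 - 2013) = -6518/(-1841329/912) = -6518*(-912/1841329) = 5944416/1841329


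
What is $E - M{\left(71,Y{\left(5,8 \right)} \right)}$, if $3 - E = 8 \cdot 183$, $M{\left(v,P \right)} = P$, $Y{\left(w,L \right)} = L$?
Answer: $-1469$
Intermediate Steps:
$E = -1461$ ($E = 3 - 8 \cdot 183 = 3 - 1464 = -1461$)
$E - M{\left(71,Y{\left(5,8 \right)} \right)} = -1461 - 8 = -1469$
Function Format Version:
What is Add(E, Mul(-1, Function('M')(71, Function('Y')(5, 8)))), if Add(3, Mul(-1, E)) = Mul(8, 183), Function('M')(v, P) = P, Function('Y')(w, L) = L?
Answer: -1469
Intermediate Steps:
E = -1461 (E = Add(3, Mul(-1, Mul(8, 183))) = Add(3, Mul(-1, 1464)) = Add(3, -1464) = -1461)
Add(E, Mul(-1, Function('M')(71, Function('Y')(5, 8)))) = Add(-1461, Mul(-1, 8)) = Add(-1461, -8) = -1469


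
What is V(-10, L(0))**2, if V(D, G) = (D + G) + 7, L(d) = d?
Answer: 9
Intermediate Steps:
V(D, G) = 7 + D + G
V(-10, L(0))**2 = (7 - 10 + 0)**2 = (-3)**2 = 9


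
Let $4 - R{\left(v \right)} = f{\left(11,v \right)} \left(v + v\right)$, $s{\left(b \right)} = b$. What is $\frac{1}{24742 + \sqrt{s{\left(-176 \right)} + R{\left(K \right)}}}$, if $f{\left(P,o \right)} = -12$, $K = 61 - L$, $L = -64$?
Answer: $\frac{12371}{306081868} - \frac{\sqrt{707}}{306081868} \approx 4.033 \cdot 10^{-5}$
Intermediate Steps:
$K = 125$ ($K = 61 - -64 = 61 + 64 = 125$)
$R{\left(v \right)} = 4 + 24 v$ ($R{\left(v \right)} = 4 - - 12 \left(v + v\right) = 4 - - 12 \cdot 2 v = 4 - - 24 v = 4 + 24 v$)
$\frac{1}{24742 + \sqrt{s{\left(-176 \right)} + R{\left(K \right)}}} = \frac{1}{24742 + \sqrt{-176 + \left(4 + 24 \cdot 125\right)}} = \frac{1}{24742 + \sqrt{-176 + \left(4 + 3000\right)}} = \frac{1}{24742 + \sqrt{-176 + 3004}} = \frac{1}{24742 + \sqrt{2828}} = \frac{1}{24742 + 2 \sqrt{707}}$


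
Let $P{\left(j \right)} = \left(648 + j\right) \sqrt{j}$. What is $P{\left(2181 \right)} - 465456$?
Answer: $-465456 + 2829 \sqrt{2181} \approx -3.3334 \cdot 10^{5}$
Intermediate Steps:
$P{\left(j \right)} = \sqrt{j} \left(648 + j\right)$
$P{\left(2181 \right)} - 465456 = \sqrt{2181} \left(648 + 2181\right) - 465456 = \sqrt{2181} \cdot 2829 - 465456 = 2829 \sqrt{2181} - 465456 = -465456 + 2829 \sqrt{2181}$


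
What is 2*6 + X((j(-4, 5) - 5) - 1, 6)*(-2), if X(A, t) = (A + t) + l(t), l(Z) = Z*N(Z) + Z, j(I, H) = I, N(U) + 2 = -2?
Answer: 56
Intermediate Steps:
N(U) = -4 (N(U) = -2 - 2 = -4)
l(Z) = -3*Z (l(Z) = Z*(-4) + Z = -4*Z + Z = -3*Z)
X(A, t) = A - 2*t (X(A, t) = (A + t) - 3*t = A - 2*t)
2*6 + X((j(-4, 5) - 5) - 1, 6)*(-2) = 2*6 + (((-4 - 5) - 1) - 2*6)*(-2) = 12 + ((-9 - 1) - 12)*(-2) = 12 + (-10 - 12)*(-2) = 12 - 22*(-2) = 12 + 44 = 56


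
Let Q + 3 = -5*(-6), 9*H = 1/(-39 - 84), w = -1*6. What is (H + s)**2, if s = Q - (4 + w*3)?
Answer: 2059888996/1225449 ≈ 1680.9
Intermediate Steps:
w = -6
H = -1/1107 (H = 1/(9*(-39 - 84)) = (1/9)/(-123) = (1/9)*(-1/123) = -1/1107 ≈ -0.00090334)
Q = 27 (Q = -3 - 5*(-6) = -3 + 30 = 27)
s = 41 (s = 27 - (4 - 6*3) = 27 - (4 - 18) = 27 - 1*(-14) = 27 + 14 = 41)
(H + s)**2 = (-1/1107 + 41)**2 = (45386/1107)**2 = 2059888996/1225449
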